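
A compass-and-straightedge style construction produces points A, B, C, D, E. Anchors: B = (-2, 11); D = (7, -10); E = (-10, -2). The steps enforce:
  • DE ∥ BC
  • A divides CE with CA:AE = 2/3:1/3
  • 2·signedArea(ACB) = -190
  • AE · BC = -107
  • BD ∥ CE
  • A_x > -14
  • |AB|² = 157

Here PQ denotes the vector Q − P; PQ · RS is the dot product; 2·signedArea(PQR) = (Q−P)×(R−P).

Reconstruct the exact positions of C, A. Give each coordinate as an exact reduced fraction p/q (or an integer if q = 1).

A = (-13, 5)
C = (-19, 19)

1. C_x = -19  [BD ∥ CE ∩ DE ∥ BC]
2. C_y = 19  [BD ∥ CE ∩ DE ∥ BC]
   → C = (-19, 19)
3. A_x = -13  [A divides CE with CA:AE = 2/3:1/3]
4. A_y = 5  [A divides CE with CA:AE = 2/3:1/3]
   → A = (-13, 5)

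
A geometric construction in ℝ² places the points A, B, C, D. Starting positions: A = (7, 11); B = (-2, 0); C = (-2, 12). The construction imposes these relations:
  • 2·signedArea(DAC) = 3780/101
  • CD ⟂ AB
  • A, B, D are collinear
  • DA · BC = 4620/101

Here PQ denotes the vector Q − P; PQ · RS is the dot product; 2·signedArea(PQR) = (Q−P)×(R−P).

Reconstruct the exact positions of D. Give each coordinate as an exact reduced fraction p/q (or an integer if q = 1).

1. D_x = 392/101  [A, B, D are collinear ∩ CD ⟂ AB]
2. D_y = 726/101  [A, B, D are collinear ∩ CD ⟂ AB]
   → D = (392/101, 726/101)

D = (392/101, 726/101)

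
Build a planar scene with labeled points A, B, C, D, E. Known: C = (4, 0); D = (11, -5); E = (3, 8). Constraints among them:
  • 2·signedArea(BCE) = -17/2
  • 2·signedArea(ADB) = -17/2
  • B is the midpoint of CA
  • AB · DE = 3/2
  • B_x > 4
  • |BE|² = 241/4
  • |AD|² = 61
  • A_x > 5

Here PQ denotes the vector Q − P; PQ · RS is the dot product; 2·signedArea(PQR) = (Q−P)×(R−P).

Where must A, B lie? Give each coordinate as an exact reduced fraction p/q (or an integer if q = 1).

1. B_x = 5  [line -8·x + -1·y + 81/2 = 0 ∩ |BE|² = 241/4]
2. B_y = 1/2  [line -8·x + -1·y + 81/2 = 0 ∩ |BE|² = 241/4]
   → B = (5, 1/2)
3. A_x = 6  [AB · DE = 3/2 ∩ B is the midpoint of CA]
4. A_y = 1  [AB · DE = 3/2 ∩ B is the midpoint of CA]
   → A = (6, 1)

A = (6, 1)
B = (5, 1/2)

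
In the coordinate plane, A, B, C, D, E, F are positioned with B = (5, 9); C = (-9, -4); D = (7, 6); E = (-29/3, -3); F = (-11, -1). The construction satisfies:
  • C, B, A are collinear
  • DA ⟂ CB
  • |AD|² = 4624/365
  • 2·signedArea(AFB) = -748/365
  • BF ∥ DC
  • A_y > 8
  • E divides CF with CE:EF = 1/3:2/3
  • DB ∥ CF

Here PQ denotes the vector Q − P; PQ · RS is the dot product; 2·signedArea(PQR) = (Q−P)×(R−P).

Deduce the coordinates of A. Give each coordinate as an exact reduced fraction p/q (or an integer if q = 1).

A = (1671/365, 3142/365)

1. A_x = 1671/365  [C, B, A are collinear ∩ DA ⟂ CB]
2. A_y = 3142/365  [C, B, A are collinear ∩ DA ⟂ CB]
   → A = (1671/365, 3142/365)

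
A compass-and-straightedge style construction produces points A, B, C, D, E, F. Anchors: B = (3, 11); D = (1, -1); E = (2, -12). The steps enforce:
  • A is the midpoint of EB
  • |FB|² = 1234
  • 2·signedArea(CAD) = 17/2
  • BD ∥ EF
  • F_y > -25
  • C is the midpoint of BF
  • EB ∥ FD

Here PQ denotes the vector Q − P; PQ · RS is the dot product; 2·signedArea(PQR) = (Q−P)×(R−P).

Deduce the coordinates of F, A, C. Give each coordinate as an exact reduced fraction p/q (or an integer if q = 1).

A = (5/2, -1/2)
C = (3/2, -13/2)
F = (0, -24)

1. F_x = 0  [EB ∥ FD ∩ BD ∥ EF]
2. F_y = -24  [EB ∥ FD ∩ BD ∥ EF]
   → F = (0, -24)
3. A_x = 5/2  [A is the midpoint of EB]
4. A_y = -1/2  [A is the midpoint of EB]
   → A = (5/2, -1/2)
5. C_x = 3/2  [C is the midpoint of BF]
6. C_y = -13/2  [C is the midpoint of BF]
   → C = (3/2, -13/2)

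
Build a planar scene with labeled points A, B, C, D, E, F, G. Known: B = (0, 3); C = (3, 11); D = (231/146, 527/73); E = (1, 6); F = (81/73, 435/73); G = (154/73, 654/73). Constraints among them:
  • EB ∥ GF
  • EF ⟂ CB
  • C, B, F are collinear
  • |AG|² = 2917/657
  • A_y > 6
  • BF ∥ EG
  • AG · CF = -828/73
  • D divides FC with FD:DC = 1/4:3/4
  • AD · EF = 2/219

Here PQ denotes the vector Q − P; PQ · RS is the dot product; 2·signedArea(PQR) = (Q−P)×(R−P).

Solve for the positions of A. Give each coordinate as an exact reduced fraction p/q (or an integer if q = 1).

1. A_x = 308/219  [AG · CF = -828/73 ∩ AD · EF = 2/219]
2. A_y = 509/73  [AG · CF = -828/73 ∩ AD · EF = 2/219]
   → A = (308/219, 509/73)

A = (308/219, 509/73)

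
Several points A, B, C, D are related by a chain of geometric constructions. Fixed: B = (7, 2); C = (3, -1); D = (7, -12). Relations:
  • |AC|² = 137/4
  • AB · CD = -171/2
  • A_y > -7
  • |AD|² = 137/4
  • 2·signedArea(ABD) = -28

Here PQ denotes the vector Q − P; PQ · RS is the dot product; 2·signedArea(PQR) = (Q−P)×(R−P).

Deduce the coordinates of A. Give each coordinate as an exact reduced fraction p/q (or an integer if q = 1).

A = (5, -13/2)

1. A_x = 5  [2·signedArea(ABD) = -28 ∩ AB · CD = -171/2]
2. A_y = -13/2  [2·signedArea(ABD) = -28 ∩ AB · CD = -171/2]
   → A = (5, -13/2)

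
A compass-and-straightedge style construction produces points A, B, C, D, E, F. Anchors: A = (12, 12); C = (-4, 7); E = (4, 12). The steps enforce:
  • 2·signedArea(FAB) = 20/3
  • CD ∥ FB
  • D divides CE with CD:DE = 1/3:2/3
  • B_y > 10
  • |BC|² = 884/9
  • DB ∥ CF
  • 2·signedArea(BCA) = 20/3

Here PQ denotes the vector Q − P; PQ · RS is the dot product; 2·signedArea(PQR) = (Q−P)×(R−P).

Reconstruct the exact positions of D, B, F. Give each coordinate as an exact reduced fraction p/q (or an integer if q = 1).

B = (16/3, 31/3)
D = (-4/3, 26/3)
F = (8/3, 26/3)

1. D_x = -4/3  [D divides CE with CD:DE = 1/3:2/3]
2. D_y = 26/3  [D divides CE with CD:DE = 1/3:2/3]
   → D = (-4/3, 26/3)
3. B_x = 16/3  [line -5·x + 16·y + -416/3 = 0 ∩ |BC|² = 884/9]
4. B_y = 31/3  [line -5·x + 16·y + -416/3 = 0 ∩ |BC|² = 884/9]
   → B = (16/3, 31/3)
5. F_x = 8/3  [CD ∥ FB ∩ DB ∥ CF]
6. F_y = 26/3  [CD ∥ FB ∩ DB ∥ CF]
   → F = (8/3, 26/3)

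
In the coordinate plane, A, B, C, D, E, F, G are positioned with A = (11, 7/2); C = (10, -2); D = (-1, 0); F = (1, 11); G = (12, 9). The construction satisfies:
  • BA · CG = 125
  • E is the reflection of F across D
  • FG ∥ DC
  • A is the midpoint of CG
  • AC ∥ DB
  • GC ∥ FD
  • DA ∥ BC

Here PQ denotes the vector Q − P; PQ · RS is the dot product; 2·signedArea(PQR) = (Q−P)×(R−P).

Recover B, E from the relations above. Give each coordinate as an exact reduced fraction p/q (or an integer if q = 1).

B = (-2, -11/2)
E = (-3, -11)

1. B_x = -2  [DA ∥ BC ∩ AC ∥ DB]
2. B_y = -11/2  [DA ∥ BC ∩ AC ∥ DB]
   → B = (-2, -11/2)
3. E_x = -3  [E is the reflection of F across D]
4. E_y = -11  [E is the reflection of F across D]
   → E = (-3, -11)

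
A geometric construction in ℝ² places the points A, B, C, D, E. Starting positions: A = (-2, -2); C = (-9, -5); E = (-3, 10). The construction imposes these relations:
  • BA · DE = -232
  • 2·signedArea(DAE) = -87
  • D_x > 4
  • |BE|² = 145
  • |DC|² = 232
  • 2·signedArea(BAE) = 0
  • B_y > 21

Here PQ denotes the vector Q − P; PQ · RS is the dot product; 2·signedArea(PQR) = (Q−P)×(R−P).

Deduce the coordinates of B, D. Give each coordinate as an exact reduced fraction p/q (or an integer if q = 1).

1. B_x = -4  [line -12·x + -1·y + -26 = 0 ∩ |BE|² = 145]
2. B_y = 22  [line -12·x + -1·y + -26 = 0 ∩ |BE|² = 145]
   → B = (-4, 22)
3. D_x = 5  [2·signedArea(DAE) = -87 ∩ BA · DE = -232]
4. D_y = 1  [2·signedArea(DAE) = -87 ∩ BA · DE = -232]
   → D = (5, 1)

B = (-4, 22)
D = (5, 1)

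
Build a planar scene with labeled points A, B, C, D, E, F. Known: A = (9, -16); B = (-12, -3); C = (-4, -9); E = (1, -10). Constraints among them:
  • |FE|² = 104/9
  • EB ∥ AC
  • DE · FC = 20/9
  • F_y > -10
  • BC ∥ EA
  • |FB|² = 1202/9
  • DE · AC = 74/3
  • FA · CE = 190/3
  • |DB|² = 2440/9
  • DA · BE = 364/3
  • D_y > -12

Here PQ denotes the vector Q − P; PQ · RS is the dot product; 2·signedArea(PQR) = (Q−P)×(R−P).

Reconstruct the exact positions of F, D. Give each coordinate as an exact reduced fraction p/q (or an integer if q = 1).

D = (2, -35/3)
F = (-7/3, -28/3)

1. F_x = -7/3  [line -5·x + 1·y + -7/3 = 0 ∩ |FE|² = 104/9]
2. F_y = -28/3  [line -5·x + 1·y + -7/3 = 0 ∩ |FE|² = 104/9]
   → F = (-7/3, -28/3)
3. D_x = 2  [DE · AC = 74/3 ∩ DE · FC = 20/9]
4. D_y = -35/3  [DE · AC = 74/3 ∩ DE · FC = 20/9]
   → D = (2, -35/3)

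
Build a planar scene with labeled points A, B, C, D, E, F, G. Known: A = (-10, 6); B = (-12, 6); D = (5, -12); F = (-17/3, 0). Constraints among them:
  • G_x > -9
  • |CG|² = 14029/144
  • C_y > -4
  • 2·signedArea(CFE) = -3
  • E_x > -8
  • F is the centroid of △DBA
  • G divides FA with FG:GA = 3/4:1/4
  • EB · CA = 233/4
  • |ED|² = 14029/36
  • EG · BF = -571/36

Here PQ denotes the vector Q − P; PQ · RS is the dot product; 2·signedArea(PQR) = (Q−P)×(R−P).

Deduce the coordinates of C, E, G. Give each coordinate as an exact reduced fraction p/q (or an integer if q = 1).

1. G_x = -107/12  [G divides FA with FG:GA = 3/4:1/4]
2. G_y = 9/2  [G divides FA with FG:GA = 3/4:1/4]
   → G = (-107/12, 9/2)
3. E_x = -47/6  [line -19/3·x + 6·y + -1217/18 = 0 ∩ |ED|² = 14029/36]
4. E_y = 3  [line -19/3·x + 6·y + -1217/18 = 0 ∩ |ED|² = 14029/36]
   → E = (-47/6, 3)
5. C_x = -5/2  [2·signedArea(CFE) = -3 ∩ EB · CA = 233/4]
6. C_y = -3  [2·signedArea(CFE) = -3 ∩ EB · CA = 233/4]
   → C = (-5/2, -3)

C = (-5/2, -3)
E = (-47/6, 3)
G = (-107/12, 9/2)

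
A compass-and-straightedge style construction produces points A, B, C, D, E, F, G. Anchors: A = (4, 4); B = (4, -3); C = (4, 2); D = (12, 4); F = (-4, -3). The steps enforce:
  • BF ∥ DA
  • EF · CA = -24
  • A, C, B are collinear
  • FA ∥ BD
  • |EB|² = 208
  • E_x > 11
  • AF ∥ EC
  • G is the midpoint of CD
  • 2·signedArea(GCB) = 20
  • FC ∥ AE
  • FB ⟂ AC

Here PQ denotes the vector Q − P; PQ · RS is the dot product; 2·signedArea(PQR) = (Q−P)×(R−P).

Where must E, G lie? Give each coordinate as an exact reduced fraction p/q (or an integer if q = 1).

1. E_x = 12  [AF ∥ EC ∩ FC ∥ AE]
2. E_y = 9  [AF ∥ EC ∩ FC ∥ AE]
   → E = (12, 9)
3. G_x = 8  [G is the midpoint of CD]
4. G_y = 3  [G is the midpoint of CD]
   → G = (8, 3)

E = (12, 9)
G = (8, 3)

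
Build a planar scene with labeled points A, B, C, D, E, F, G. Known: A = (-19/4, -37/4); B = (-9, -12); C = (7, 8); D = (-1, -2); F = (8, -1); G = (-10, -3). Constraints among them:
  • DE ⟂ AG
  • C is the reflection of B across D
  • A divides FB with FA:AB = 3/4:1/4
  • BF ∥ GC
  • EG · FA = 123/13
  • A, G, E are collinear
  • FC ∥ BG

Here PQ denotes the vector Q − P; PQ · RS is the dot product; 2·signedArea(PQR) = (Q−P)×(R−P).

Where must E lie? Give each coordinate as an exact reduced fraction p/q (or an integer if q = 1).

1. E_x = -88/13  [A, G, E are collinear ∩ DE ⟂ AG]
2. E_y = -89/13  [A, G, E are collinear ∩ DE ⟂ AG]
   → E = (-88/13, -89/13)

E = (-88/13, -89/13)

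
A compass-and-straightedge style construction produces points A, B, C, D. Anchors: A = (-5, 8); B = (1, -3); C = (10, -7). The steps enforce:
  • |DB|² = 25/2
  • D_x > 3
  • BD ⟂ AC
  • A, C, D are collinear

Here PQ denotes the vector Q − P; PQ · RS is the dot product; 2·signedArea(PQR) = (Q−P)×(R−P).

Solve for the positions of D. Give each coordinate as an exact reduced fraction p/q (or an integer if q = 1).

1. D_x = 7/2  [A, C, D are collinear ∩ BD ⟂ AC]
2. D_y = -1/2  [A, C, D are collinear ∩ BD ⟂ AC]
   → D = (7/2, -1/2)

D = (7/2, -1/2)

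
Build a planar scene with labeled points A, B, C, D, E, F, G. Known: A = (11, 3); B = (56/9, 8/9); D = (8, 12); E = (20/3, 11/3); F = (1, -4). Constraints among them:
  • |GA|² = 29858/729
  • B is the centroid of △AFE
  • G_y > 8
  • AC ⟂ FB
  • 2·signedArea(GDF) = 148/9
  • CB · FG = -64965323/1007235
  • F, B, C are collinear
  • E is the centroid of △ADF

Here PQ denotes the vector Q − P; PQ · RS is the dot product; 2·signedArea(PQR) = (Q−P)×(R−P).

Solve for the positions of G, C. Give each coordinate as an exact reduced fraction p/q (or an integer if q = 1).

1. G_x = 200/27  [line 16·x + -7·y + -544/9 = 0 ∩ |GA|² = 29858/729]
2. G_y = 224/27  [line 16·x + -7·y + -544/9 = 0 ∩ |GA|² = 29858/729]
   → G = (200/27, 224/27)
3. C_x = 40711/4145  [F, B, C are collinear ∩ AC ⟂ FB]
4. C_y = 17652/4145  [F, B, C are collinear ∩ AC ⟂ FB]
   → C = (40711/4145, 17652/4145)

C = (40711/4145, 17652/4145)
G = (200/27, 224/27)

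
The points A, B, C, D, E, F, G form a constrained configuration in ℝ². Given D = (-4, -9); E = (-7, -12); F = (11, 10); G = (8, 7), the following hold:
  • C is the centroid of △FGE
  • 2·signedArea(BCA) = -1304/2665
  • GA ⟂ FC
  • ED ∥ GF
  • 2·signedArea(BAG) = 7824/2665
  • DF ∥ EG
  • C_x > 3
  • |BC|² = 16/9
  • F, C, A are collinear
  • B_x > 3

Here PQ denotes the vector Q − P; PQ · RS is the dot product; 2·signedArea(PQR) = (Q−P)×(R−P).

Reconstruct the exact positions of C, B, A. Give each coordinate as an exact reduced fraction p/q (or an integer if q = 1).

A = (4414/533, 3605/533)
B = (16/5, 3/5)
C = (4, 5/3)

1. C_x = 4  [C is the centroid of △FGE]
2. C_y = 5/3  [C is the centroid of △FGE]
   → C = (4, 5/3)
3. A_x = 4414/533  [F, C, A are collinear ∩ GA ⟂ FC]
4. A_y = 3605/533  [F, C, A are collinear ∩ GA ⟂ FC]
   → A = (4414/533, 3605/533)
5. B_x = 16/5  [2·signedArea(BAG) = 7824/2665 ∩ 2·signedArea(BCA) = -1304/2665]
6. B_y = 3/5  [2·signedArea(BAG) = 7824/2665 ∩ 2·signedArea(BCA) = -1304/2665]
   → B = (16/5, 3/5)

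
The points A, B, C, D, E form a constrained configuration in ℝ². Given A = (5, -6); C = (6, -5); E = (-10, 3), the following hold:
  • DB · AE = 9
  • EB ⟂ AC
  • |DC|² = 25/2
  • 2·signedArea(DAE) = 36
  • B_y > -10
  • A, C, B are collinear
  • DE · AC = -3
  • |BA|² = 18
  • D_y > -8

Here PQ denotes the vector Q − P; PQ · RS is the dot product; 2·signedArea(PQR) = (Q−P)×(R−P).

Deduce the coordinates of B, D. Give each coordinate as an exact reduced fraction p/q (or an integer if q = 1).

B = (2, -9)
D = (7/2, -15/2)

1. B_x = 2  [A, C, B are collinear ∩ EB ⟂ AC]
2. B_y = -9  [A, C, B are collinear ∩ EB ⟂ AC]
   → B = (2, -9)
3. D_x = 7/2  [2·signedArea(DAE) = 36 ∩ DE · AC = -3]
4. D_y = -15/2  [2·signedArea(DAE) = 36 ∩ DE · AC = -3]
   → D = (7/2, -15/2)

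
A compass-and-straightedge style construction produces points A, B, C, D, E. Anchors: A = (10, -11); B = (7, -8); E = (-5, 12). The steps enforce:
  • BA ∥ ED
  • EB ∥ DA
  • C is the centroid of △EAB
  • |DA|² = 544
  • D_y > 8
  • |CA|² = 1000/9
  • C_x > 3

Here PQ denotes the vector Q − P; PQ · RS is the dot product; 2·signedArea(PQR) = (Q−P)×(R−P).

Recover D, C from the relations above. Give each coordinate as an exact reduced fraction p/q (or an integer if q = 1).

1. D_x = -2  [EB ∥ DA ∩ BA ∥ ED]
2. D_y = 9  [EB ∥ DA ∩ BA ∥ ED]
   → D = (-2, 9)
3. C_x = 4  [C is the centroid of △EAB]
4. C_y = -7/3  [C is the centroid of △EAB]
   → C = (4, -7/3)

C = (4, -7/3)
D = (-2, 9)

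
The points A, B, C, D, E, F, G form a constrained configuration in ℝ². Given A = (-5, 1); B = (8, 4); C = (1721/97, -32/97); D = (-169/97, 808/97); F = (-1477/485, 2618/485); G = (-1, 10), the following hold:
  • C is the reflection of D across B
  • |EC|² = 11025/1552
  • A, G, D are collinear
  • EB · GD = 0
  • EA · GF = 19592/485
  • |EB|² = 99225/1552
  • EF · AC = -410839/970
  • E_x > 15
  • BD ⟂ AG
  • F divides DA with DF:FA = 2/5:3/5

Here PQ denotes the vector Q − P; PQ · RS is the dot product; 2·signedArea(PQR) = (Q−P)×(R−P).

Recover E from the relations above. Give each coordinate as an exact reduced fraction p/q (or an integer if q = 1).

1. E_x = 5939/388  [EB · GD = 0 ∩ EF · AC = -410839/970]
2. E_y = 73/97  [EB · GD = 0 ∩ EF · AC = -410839/970]
   → E = (5939/388, 73/97)

E = (5939/388, 73/97)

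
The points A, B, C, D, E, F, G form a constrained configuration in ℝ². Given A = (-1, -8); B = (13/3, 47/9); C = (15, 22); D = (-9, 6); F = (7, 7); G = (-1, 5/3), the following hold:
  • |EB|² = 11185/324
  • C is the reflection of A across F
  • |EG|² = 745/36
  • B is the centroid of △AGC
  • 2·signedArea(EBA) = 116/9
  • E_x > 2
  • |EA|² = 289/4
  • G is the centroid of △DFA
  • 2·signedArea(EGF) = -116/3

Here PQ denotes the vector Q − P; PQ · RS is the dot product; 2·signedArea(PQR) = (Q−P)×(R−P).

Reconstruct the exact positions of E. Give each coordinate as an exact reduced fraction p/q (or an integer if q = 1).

E = (3, -1/2)

1. E_x = 3  [2·signedArea(EGF) = -116/3 ∩ 2·signedArea(EBA) = 116/9]
2. E_y = -1/2  [2·signedArea(EGF) = -116/3 ∩ 2·signedArea(EBA) = 116/9]
   → E = (3, -1/2)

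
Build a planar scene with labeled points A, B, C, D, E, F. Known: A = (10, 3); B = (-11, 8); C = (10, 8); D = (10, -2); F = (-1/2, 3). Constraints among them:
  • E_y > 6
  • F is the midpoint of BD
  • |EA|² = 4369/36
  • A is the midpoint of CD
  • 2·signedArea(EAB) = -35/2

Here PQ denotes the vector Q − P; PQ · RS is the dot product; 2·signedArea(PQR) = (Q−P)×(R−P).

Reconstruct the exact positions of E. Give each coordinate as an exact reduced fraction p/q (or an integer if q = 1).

E = (-1/2, 19/3)

1. E_x = -1/2  [line -5·x + -21·y + 261/2 = 0 ∩ |EA|² = 4369/36]
2. E_y = 19/3  [line -5·x + -21·y + 261/2 = 0 ∩ |EA|² = 4369/36]
   → E = (-1/2, 19/3)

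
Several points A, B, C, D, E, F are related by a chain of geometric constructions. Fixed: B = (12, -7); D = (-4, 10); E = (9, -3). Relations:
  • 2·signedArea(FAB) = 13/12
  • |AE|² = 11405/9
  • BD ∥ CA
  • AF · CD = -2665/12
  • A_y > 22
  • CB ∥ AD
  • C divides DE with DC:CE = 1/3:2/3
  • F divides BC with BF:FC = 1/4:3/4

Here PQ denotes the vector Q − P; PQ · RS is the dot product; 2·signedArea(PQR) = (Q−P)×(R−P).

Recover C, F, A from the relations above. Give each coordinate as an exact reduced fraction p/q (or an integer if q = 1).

A = (-47/3, 68/3)
C = (1/3, 17/3)
F = (109/12, -23/6)

1. C_x = 1/3  [C divides DE with DC:CE = 1/3:2/3]
2. C_y = 17/3  [C divides DE with DC:CE = 1/3:2/3]
   → C = (1/3, 17/3)
3. F_x = 109/12  [F divides BC with BF:FC = 1/4:3/4]
4. F_y = -23/6  [F divides BC with BF:FC = 1/4:3/4]
   → F = (109/12, -23/6)
5. A_x = -47/3  [CB ∥ AD ∩ BD ∥ CA]
6. A_y = 68/3  [CB ∥ AD ∩ BD ∥ CA]
   → A = (-47/3, 68/3)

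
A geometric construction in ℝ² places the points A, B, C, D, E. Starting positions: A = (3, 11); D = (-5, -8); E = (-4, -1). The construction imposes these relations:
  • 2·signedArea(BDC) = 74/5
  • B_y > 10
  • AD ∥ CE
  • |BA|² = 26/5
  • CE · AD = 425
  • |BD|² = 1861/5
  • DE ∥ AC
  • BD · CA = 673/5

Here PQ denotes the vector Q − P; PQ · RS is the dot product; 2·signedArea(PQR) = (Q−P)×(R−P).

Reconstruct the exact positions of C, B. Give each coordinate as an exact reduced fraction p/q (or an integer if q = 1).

1. C_x = 4  [AD ∥ CE ∩ DE ∥ AC]
2. C_y = 18  [AD ∥ CE ∩ DE ∥ AC]
   → C = (4, 18)
3. B_x = 4/5  [BD · CA = 673/5 ∩ 2·signedArea(BDC) = 74/5]
4. B_y = 52/5  [BD · CA = 673/5 ∩ 2·signedArea(BDC) = 74/5]
   → B = (4/5, 52/5)

B = (4/5, 52/5)
C = (4, 18)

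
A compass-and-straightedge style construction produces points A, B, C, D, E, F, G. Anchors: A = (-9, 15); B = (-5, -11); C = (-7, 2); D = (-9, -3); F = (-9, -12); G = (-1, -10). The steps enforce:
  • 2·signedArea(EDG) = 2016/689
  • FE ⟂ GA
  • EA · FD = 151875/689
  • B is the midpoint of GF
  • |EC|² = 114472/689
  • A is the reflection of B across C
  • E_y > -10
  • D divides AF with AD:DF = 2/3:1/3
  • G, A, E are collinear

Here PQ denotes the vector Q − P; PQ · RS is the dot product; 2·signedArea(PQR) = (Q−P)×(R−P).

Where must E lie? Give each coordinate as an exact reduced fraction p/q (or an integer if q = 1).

1. E_x = -801/689  [G, A, E are collinear ∩ FE ⟂ GA]
2. E_y = -6540/689  [G, A, E are collinear ∩ FE ⟂ GA]
   → E = (-801/689, -6540/689)

E = (-801/689, -6540/689)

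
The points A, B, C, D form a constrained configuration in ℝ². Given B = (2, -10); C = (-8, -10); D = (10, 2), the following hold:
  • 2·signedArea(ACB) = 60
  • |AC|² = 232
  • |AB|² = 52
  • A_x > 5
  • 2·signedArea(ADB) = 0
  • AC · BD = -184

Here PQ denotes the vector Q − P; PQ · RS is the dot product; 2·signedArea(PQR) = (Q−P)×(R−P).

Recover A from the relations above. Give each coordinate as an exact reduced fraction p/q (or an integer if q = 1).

A = (6, -4)

1. A_x = 6  [2·signedArea(ADB) = 0 ∩ 2·signedArea(ACB) = 60]
2. A_y = -4  [2·signedArea(ADB) = 0 ∩ 2·signedArea(ACB) = 60]
   → A = (6, -4)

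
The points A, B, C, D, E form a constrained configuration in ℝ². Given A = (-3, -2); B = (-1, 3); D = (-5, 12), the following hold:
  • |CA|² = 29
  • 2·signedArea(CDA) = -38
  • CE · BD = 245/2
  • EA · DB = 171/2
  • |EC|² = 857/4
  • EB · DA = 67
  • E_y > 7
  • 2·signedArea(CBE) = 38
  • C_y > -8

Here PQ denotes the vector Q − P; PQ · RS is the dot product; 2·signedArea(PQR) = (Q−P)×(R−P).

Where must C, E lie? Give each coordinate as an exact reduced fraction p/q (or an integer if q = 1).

1. E_x = -3  [EB · DA = 67 ∩ EA · DB = 171/2]
2. E_y = 15/2  [EB · DA = 67 ∩ EA · DB = 171/2]
   → E = (-3, 15/2)
3. C_x = -5  [2·signedArea(CDA) = -38 ∩ 2·signedArea(CBE) = 38]
4. C_y = -7  [2·signedArea(CDA) = -38 ∩ 2·signedArea(CBE) = 38]
   → C = (-5, -7)

C = (-5, -7)
E = (-3, 15/2)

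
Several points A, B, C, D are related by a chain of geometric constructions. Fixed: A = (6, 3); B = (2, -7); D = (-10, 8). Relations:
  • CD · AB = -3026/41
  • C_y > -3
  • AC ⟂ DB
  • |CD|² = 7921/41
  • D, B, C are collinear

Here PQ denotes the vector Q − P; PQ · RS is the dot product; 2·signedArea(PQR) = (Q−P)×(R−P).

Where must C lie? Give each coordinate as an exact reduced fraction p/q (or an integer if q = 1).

C = (-54/41, -117/41)

1. C_x = -54/41  [D, B, C are collinear ∩ AC ⟂ DB]
2. C_y = -117/41  [D, B, C are collinear ∩ AC ⟂ DB]
   → C = (-54/41, -117/41)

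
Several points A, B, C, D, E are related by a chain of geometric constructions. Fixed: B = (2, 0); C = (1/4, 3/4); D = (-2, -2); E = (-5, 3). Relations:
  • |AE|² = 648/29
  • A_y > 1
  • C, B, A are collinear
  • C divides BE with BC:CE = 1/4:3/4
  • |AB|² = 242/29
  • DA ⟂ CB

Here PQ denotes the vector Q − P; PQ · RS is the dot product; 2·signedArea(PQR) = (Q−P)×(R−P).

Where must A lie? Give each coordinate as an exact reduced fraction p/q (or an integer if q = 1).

A = (-19/29, 33/29)

1. A_x = -19/29  [C, B, A are collinear ∩ DA ⟂ CB]
2. A_y = 33/29  [C, B, A are collinear ∩ DA ⟂ CB]
   → A = (-19/29, 33/29)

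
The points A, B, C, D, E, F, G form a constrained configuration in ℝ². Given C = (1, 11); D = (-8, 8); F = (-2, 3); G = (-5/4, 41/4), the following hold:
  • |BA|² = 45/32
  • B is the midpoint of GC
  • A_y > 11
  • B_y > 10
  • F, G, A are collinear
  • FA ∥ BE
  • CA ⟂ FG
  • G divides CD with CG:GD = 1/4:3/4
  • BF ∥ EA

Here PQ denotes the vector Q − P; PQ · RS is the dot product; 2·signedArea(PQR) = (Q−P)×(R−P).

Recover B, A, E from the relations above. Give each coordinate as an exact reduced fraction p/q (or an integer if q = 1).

A = (-977/850, 9539/850)
B = (-1/8, 85/8)
E = (2467/3400, 64081/3400)

1. B_x = -1/8  [B is the midpoint of GC]
2. B_y = 85/8  [B is the midpoint of GC]
   → B = (-1/8, 85/8)
3. A_x = -977/850  [F, G, A are collinear ∩ CA ⟂ FG]
4. A_y = 9539/850  [F, G, A are collinear ∩ CA ⟂ FG]
   → A = (-977/850, 9539/850)
5. E_x = 2467/3400  [BF ∥ EA ∩ FA ∥ BE]
6. E_y = 64081/3400  [BF ∥ EA ∩ FA ∥ BE]
   → E = (2467/3400, 64081/3400)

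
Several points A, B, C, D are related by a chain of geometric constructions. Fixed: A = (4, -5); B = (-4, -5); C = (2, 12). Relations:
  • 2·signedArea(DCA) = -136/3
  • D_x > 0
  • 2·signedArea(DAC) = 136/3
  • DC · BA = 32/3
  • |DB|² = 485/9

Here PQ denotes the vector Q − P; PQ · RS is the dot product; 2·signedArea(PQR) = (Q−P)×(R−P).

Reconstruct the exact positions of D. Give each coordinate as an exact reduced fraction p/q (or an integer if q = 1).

1. D_x = 2/3  [2·signedArea(DCA) = -136/3 ∩ DC · BA = 32/3]
2. D_y = 2/3  [2·signedArea(DCA) = -136/3 ∩ DC · BA = 32/3]
   → D = (2/3, 2/3)

D = (2/3, 2/3)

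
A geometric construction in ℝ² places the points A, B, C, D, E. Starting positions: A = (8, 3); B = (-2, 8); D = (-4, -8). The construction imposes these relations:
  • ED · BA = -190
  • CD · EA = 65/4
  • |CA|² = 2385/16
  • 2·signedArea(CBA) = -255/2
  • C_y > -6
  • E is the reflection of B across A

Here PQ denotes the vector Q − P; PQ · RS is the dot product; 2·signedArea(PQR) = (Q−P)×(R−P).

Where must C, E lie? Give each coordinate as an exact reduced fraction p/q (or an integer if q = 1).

C = (-1, -21/4)
E = (18, -2)

1. C_x = -1  [line 5·x + 10·y + 115/2 = 0 ∩ |CA|² = 2385/16]
2. C_y = -21/4  [line 5·x + 10·y + 115/2 = 0 ∩ |CA|² = 2385/16]
   → C = (-1, -21/4)
3. E_x = 18  [E is the reflection of B across A]
4. E_y = -2  [E is the reflection of B across A]
   → E = (18, -2)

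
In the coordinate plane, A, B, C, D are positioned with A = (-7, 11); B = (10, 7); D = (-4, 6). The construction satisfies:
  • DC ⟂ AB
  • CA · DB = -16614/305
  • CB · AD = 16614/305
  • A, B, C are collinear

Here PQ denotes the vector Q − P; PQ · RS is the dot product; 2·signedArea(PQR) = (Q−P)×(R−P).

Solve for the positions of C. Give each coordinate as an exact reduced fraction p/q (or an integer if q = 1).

C = (-928/305, 3071/305)

1. C_x = -928/305  [A, B, C are collinear ∩ DC ⟂ AB]
2. C_y = 3071/305  [A, B, C are collinear ∩ DC ⟂ AB]
   → C = (-928/305, 3071/305)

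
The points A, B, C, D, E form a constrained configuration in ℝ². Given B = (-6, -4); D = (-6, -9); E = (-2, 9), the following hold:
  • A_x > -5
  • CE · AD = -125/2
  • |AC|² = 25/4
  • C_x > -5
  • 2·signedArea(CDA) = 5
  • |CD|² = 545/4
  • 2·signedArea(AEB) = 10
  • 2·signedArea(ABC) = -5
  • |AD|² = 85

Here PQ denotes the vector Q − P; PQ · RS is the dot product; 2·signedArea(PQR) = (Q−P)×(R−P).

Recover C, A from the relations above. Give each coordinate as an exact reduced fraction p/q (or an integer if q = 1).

1. A_x = -4  [line 13·x + -4·y + 52 = 0 ∩ |AD|² = 85]
2. A_y = 0  [line 13·x + -4·y + 52 = 0 ∩ |AD|² = 85]
   → A = (-4, 0)
3. C_x = -4  [2·signedArea(CDA) = 5 ∩ 2·signedArea(ABC) = -5]
4. C_y = 5/2  [2·signedArea(CDA) = 5 ∩ 2·signedArea(ABC) = -5]
   → C = (-4, 5/2)

A = (-4, 0)
C = (-4, 5/2)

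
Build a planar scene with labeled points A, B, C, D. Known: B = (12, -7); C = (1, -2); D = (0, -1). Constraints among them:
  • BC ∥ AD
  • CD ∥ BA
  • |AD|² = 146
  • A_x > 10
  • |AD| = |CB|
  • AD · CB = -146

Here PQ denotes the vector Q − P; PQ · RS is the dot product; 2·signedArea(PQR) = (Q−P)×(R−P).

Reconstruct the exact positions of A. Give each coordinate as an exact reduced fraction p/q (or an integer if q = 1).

A = (11, -6)

1. A_x = 11  [BC ∥ AD ∩ CD ∥ BA]
2. A_y = -6  [BC ∥ AD ∩ CD ∥ BA]
   → A = (11, -6)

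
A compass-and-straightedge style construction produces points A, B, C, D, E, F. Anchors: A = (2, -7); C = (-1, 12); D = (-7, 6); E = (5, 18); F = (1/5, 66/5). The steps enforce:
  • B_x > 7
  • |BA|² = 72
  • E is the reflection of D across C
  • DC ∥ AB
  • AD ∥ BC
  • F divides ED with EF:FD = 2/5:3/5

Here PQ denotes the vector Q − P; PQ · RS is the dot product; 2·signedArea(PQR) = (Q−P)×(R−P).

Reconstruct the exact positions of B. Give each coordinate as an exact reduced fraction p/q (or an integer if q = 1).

1. B_x = 8  [AD ∥ BC ∩ DC ∥ AB]
2. B_y = -1  [AD ∥ BC ∩ DC ∥ AB]
   → B = (8, -1)

B = (8, -1)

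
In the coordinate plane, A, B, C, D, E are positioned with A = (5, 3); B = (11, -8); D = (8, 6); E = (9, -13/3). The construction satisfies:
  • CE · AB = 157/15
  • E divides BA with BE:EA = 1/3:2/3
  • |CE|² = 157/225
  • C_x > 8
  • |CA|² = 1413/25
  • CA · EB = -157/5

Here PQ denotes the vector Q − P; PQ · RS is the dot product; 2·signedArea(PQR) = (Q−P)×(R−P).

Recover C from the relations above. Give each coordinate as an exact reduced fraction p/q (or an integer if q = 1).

C = (43/5, -18/5)

1. C_x = 43/5  [line -2·x + 11/3·y + 152/5 = 0 ∩ |CE|² = 157/225]
2. C_y = -18/5  [line -2·x + 11/3·y + 152/5 = 0 ∩ |CE|² = 157/225]
   → C = (43/5, -18/5)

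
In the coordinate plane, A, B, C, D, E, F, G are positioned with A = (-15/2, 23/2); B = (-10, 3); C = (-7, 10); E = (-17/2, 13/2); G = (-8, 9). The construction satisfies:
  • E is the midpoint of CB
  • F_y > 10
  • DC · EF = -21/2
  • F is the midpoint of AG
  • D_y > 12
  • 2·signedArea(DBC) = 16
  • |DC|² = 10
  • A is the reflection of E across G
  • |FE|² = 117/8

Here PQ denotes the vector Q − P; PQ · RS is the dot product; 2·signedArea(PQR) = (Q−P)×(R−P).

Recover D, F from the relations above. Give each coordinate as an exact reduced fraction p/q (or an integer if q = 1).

1. D_x = -8  [line -7·x + 3·y + -95 = 0 ∩ |DC|² = 10]
2. D_y = 13  [line -7·x + 3·y + -95 = 0 ∩ |DC|² = 10]
   → D = (-8, 13)
3. F_x = -31/4  [F is the midpoint of AG]
4. F_y = 41/4  [F is the midpoint of AG]
   → F = (-31/4, 41/4)

D = (-8, 13)
F = (-31/4, 41/4)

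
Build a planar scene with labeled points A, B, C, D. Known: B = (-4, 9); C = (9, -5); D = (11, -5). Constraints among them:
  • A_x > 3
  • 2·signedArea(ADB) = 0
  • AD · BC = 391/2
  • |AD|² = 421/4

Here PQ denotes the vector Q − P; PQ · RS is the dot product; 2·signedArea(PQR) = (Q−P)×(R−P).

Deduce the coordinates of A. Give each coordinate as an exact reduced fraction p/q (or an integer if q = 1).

1. A_x = 7/2  [2·signedArea(ADB) = 0 ∩ AD · BC = 391/2]
2. A_y = 2  [2·signedArea(ADB) = 0 ∩ AD · BC = 391/2]
   → A = (7/2, 2)

A = (7/2, 2)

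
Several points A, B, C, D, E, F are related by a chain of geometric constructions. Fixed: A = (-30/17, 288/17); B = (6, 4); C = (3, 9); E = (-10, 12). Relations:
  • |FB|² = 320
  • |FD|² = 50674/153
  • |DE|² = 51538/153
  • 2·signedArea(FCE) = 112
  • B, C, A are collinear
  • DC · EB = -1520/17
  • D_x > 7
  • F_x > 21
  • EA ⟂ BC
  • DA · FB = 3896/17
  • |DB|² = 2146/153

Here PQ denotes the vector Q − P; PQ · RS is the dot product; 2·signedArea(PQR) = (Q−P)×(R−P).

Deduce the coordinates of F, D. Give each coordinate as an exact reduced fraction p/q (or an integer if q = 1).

1. F_x = 22  [line -3·x + -13·y + 14 = 0 ∩ |FB|² = 320]
2. F_y = -4  [line -3·x + -13·y + 14 = 0 ∩ |FB|² = 320]
   → F = (22, -4)
3. D_x = 395/51  [line -16·x + 8·y + 1112/17 = 0 ∩ |DE|² = 51538/153]
4. D_y = 373/51  [line -16·x + 8·y + 1112/17 = 0 ∩ |DE|² = 51538/153]
   → D = (395/51, 373/51)

D = (395/51, 373/51)
F = (22, -4)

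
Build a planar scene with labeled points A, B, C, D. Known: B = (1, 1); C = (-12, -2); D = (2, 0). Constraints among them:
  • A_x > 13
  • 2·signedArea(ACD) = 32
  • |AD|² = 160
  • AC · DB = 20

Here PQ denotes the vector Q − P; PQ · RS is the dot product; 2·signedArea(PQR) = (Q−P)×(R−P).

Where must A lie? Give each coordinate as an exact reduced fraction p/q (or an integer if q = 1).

1. A_x = 14  [2·signedArea(ACD) = 32 ∩ AC · DB = 20]
2. A_y = 4  [2·signedArea(ACD) = 32 ∩ AC · DB = 20]
   → A = (14, 4)

A = (14, 4)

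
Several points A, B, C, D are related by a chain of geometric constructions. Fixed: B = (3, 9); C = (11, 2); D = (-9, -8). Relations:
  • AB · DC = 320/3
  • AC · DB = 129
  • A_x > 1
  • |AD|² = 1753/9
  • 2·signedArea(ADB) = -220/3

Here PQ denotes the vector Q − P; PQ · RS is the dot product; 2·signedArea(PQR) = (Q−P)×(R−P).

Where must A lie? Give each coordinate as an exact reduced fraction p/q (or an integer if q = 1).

A = (5/3, 1)

1. A_x = 5/3  [AC · DB = 129 ∩ 2·signedArea(ADB) = -220/3]
2. A_y = 1  [AC · DB = 129 ∩ 2·signedArea(ADB) = -220/3]
   → A = (5/3, 1)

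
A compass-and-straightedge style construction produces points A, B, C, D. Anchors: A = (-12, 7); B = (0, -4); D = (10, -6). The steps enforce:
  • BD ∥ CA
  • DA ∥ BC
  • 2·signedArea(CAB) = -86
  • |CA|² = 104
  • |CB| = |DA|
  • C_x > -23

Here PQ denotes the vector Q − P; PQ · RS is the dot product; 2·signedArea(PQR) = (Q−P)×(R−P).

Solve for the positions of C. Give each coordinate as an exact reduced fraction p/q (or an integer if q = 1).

1. C_x = -22  [BD ∥ CA ∩ DA ∥ BC]
2. C_y = 9  [BD ∥ CA ∩ DA ∥ BC]
   → C = (-22, 9)

C = (-22, 9)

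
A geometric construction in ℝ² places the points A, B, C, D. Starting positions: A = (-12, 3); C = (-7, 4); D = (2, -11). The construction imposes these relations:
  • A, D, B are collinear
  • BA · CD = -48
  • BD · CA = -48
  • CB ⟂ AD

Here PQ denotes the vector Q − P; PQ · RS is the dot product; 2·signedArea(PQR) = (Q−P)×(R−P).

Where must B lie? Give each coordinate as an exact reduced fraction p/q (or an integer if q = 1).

B = (-10, 1)

1. B_x = -10  [A, D, B are collinear ∩ CB ⟂ AD]
2. B_y = 1  [A, D, B are collinear ∩ CB ⟂ AD]
   → B = (-10, 1)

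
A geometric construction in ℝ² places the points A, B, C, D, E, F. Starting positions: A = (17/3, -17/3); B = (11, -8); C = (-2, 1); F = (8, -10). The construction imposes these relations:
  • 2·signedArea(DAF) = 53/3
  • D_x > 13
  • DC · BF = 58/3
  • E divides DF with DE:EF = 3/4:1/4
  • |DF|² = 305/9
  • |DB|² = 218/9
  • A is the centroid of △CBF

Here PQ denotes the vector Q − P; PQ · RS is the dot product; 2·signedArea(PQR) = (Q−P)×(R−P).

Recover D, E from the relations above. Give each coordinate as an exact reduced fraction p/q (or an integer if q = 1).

1. D_x = 40/3  [2·signedArea(DAF) = 53/3 ∩ DC · BF = 58/3]
2. D_y = -37/3  [2·signedArea(DAF) = 53/3 ∩ DC · BF = 58/3]
   → D = (40/3, -37/3)
3. E_x = 28/3  [E divides DF with DE:EF = 3/4:1/4]
4. E_y = -127/12  [E divides DF with DE:EF = 3/4:1/4]
   → E = (28/3, -127/12)

D = (40/3, -37/3)
E = (28/3, -127/12)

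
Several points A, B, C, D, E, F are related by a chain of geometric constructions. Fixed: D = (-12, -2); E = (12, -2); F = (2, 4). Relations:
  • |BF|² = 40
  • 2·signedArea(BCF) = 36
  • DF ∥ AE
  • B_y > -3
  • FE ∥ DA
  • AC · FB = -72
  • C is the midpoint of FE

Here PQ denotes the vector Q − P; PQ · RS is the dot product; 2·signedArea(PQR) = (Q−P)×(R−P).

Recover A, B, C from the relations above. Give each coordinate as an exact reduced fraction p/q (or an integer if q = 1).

1. A_x = -2  [DF ∥ AE ∩ FE ∥ DA]
2. A_y = -8  [DF ∥ AE ∩ FE ∥ DA]
   → A = (-2, -8)
3. C_x = 7  [C is the midpoint of FE]
4. C_y = 1  [C is the midpoint of FE]
   → C = (7, 1)
5. B_x = 0  [2·signedArea(BCF) = 36 ∩ AC · FB = -72]
6. B_y = -2  [2·signedArea(BCF) = 36 ∩ AC · FB = -72]
   → B = (0, -2)

A = (-2, -8)
B = (0, -2)
C = (7, 1)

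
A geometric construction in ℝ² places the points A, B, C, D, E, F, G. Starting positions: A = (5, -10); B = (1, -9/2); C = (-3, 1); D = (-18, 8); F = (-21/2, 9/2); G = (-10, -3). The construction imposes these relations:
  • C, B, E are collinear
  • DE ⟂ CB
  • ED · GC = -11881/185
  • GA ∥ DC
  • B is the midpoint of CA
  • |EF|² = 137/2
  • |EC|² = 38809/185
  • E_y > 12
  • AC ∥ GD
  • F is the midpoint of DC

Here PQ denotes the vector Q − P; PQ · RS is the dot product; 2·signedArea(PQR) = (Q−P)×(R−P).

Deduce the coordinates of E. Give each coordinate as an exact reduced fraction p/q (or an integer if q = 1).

E = (-2131/185, 2352/185)

1. E_x = -2131/185  [C, B, E are collinear ∩ DE ⟂ CB]
2. E_y = 2352/185  [C, B, E are collinear ∩ DE ⟂ CB]
   → E = (-2131/185, 2352/185)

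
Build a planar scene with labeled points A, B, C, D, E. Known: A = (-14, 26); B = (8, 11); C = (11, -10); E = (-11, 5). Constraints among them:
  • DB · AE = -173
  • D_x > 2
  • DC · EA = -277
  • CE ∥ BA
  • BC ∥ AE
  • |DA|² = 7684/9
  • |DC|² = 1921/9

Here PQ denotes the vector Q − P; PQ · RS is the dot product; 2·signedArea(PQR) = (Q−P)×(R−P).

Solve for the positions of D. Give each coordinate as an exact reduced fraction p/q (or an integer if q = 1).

1. D_x = 8/3  [line -3·x + 21·y + -34 = 0 ∩ |DA|² = 7684/9]
2. D_y = 2  [line -3·x + 21·y + -34 = 0 ∩ |DA|² = 7684/9]
   → D = (8/3, 2)

D = (8/3, 2)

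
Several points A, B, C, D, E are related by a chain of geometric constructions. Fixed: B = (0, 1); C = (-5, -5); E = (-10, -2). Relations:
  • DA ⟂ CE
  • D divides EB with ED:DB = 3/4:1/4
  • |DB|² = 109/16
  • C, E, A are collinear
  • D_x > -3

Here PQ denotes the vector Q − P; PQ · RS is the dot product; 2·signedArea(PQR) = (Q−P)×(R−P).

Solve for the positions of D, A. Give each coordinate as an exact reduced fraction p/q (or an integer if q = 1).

A = (-745/136, -641/136)
D = (-5/2, 1/4)

1. D_x = -5/2  [D divides EB with ED:DB = 3/4:1/4]
2. D_y = 1/4  [D divides EB with ED:DB = 3/4:1/4]
   → D = (-5/2, 1/4)
3. A_x = -745/136  [C, E, A are collinear ∩ DA ⟂ CE]
4. A_y = -641/136  [C, E, A are collinear ∩ DA ⟂ CE]
   → A = (-745/136, -641/136)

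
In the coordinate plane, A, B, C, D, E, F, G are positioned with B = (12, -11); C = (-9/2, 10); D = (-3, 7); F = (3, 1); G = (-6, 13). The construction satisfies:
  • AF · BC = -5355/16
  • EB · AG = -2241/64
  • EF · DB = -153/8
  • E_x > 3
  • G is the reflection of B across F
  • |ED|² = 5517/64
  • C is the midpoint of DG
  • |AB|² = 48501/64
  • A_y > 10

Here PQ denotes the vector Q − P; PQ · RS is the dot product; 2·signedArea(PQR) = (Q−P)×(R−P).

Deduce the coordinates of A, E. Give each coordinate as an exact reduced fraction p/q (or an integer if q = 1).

A = (-39/8, 43/4)
E = (27/8, 1/4)

1. E_x = 27/8  [line -15·x + 18·y + 369/8 = 0 ∩ |ED|² = 5517/64]
2. E_y = 1/4  [line -15·x + 18·y + 369/8 = 0 ∩ |ED|² = 5517/64]
   → E = (27/8, 1/4)
3. A_x = -39/8  [AF · BC = -5355/16 ∩ EB · AG = -2241/64]
4. A_y = 43/4  [AF · BC = -5355/16 ∩ EB · AG = -2241/64]
   → A = (-39/8, 43/4)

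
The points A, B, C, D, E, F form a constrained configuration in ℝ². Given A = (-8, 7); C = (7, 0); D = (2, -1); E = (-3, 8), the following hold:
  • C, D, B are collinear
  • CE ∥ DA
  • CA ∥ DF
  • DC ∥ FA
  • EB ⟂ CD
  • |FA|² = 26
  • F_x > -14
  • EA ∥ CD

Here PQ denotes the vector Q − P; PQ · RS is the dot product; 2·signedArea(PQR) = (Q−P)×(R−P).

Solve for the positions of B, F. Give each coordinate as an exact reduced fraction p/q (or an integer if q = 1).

1. B_x = -14/13  [C, D, B are collinear ∩ EB ⟂ CD]
2. B_y = -21/13  [C, D, B are collinear ∩ EB ⟂ CD]
   → B = (-14/13, -21/13)
3. F_x = -13  [DC ∥ FA ∩ CA ∥ DF]
4. F_y = 6  [DC ∥ FA ∩ CA ∥ DF]
   → F = (-13, 6)

B = (-14/13, -21/13)
F = (-13, 6)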